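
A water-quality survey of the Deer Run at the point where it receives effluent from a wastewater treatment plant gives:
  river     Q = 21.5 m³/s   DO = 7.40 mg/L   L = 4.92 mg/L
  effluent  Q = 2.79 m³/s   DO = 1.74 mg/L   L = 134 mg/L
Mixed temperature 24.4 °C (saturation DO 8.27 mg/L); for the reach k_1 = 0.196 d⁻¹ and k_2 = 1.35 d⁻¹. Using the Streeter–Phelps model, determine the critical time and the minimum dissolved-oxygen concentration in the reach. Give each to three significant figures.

Mixed DO = (21.5×7.40 + 2.79×1.74)/(21.5+2.79) = 164.0/24.29 = 6.750 mg/L.
Mixed L₀ = (21.5×4.92 + 2.79×134)/(24.29) = 479.6/24.29 = 19.75 mg/L.
Initial deficit D₀ = C_s − DO₀ = 8.27 − 6.750 = 1.520 mg/L.
t_c = (1/1.154) ln[(1.35/0.196)(1 − 1.520×1.154/(0.196×19.75))] = 0.8666 × ln(3.766) = 1.149 d.
D_c = (0.196/1.35) × 19.75 × e^(−0.196×1.149) = 0.1452 × 19.75 × 0.7983 = 2.289 mg/L.
Minimum DO = 8.27 − 2.289 = 5.981 mg/L.

t_c ≈ 1.15 d; minimum DO ≈ 5.98 mg/L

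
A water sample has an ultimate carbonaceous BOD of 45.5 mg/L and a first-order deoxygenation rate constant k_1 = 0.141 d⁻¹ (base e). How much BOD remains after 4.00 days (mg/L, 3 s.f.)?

L_t = L₀ e^(−k_1 t) = 45.5 × e^(−0.141×4.00) = 45.5 × 0.5689 = 25.89 mg/L.

L ≈ 25.9 mg/L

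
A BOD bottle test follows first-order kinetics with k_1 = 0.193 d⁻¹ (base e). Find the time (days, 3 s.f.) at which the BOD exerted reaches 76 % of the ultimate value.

t ≈ 7.39 d

y/L₀ = 1 − e^(−k_1 t) = 0.76 ⇒ e^(−k_1 t) = 0.240
t = −ln(0.240) / 0.193 = 1.427 / 0.193 = 7.394 d.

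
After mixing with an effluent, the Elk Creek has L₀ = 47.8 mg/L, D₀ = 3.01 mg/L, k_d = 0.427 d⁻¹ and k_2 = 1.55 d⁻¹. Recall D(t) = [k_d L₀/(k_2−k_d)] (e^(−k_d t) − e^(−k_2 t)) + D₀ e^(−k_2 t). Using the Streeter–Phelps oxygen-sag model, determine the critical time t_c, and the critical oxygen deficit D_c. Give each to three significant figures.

t_c ≈ 0.987 d; D_c ≈ 8.64 mg/L

With k_2/k_d = 3.630 and 1 − D₀(k_2−k_d)/(k_d L₀) = 0.8344,
t_c = ln(3.630 × 0.8344) / (1.55 − 0.427) = ln(3.029) / 1.123 = 1.108/1.123 = 0.9868 d.
D_c = (k_d/k_2) L₀ e^(−k_d t_c) = (0.427/1.55) × 47.8 × e^(−0.427×0.9868) = 0.2755 × 47.8 × 0.6562 = 8.640 mg/L.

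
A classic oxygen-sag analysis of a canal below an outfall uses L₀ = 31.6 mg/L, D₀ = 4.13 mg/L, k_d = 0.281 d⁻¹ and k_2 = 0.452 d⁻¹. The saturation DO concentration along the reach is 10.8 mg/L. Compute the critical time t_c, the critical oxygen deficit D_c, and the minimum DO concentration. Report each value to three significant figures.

At the critical point dD/dt = 0, so k_d L₀ e^(−k_d t) = k_2 D. Substituting D(t) from the Streeter–Phelps equation and solving for t gives
t_c = ln[(k_2/k_d)(1 − D₀(k_2−k_d)/(k_d L₀))] / (k_2−k_d).
Here k_2−k_d = 0.1710 d⁻¹ and 1 − D₀(k_2−k_d)/(k_d L₀) = 1 − 4.13×0.1710/(0.281×31.6) = 0.9205, so
t_c = ln(1.609 × 0.9205) / 0.1710 = 0.3925 / 0.1710 = 2.295 d.
D_c = (k_d/k_2) L₀ e^(−k_d t_c) = (0.281/0.452) × 31.6 × e^(−0.281×2.295) = 0.6217 × 31.6 × 0.5247 = 10.31 mg/L.
Minimum DO = C_s − D_c = 10.8 − 10.31 = 0.4920 mg/L.

t_c ≈ 2.30 d; D_c ≈ 10.3 mg/L; min DO ≈ 0.492 mg/L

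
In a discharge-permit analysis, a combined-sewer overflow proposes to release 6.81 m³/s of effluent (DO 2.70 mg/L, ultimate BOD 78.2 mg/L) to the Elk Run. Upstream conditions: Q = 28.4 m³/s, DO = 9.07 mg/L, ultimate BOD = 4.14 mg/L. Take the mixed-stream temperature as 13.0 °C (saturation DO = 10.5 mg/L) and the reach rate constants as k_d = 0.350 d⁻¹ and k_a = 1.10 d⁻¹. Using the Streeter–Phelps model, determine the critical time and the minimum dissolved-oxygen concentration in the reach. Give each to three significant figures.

Mixed DO = (28.4×9.07 + 6.81×2.70)/(28.4+6.81) = 276.0/35.21 = 7.838 mg/L.
Mixed L₀ = (28.4×4.14 + 6.81×78.2)/(35.21) = 650.1/35.21 = 18.46 mg/L.
Initial deficit D₀ = C_s − DO₀ = 10.5 − 7.838 = 2.662 mg/L.
t_c = (1/0.7500) ln[(1.10/0.350)(1 − 2.662×0.7500/(0.350×18.46))] = 1.333 × ln(2.172) = 1.034 d.
D_c = (0.350/1.10) × 18.46 × e^(−0.350×1.034) = 0.3182 × 18.46 × 0.6963 = 4.091 mg/L.
Minimum DO = 10.5 − 4.091 = 6.409 mg/L.

t_c ≈ 1.03 d; minimum DO ≈ 6.41 mg/L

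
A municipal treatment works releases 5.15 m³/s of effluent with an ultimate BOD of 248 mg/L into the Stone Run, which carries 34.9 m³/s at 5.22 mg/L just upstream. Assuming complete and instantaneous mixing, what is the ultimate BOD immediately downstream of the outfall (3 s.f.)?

36.4 mg/L

Flow-weighted mixing: C = (Q_r C_r + Q_w C_w)/(Q_r + Q_w)
= (34.9×5.22 + 5.15×248)/(34.9 + 5.15) = 1459/40.05 = 36.44 mg/L.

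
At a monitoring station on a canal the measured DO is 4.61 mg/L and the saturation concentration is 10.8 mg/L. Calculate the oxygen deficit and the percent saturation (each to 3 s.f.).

D ≈ 6.19 mg/L; 42.7 % saturation

D = C_s − C = 10.8 − 4.61 = 6.19 mg/L.
% saturation = 4.61/10.8 × 100 = 42.7 %.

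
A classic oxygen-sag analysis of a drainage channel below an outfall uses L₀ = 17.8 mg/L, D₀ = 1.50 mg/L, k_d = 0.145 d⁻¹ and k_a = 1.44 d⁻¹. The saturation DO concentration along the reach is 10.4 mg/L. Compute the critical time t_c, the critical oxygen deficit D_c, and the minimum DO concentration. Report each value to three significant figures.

t_c ≈ 0.694 d; D_c ≈ 1.62 mg/L; min DO ≈ 8.78 mg/L

At the critical point dD/dt = 0, so k_d L₀ e^(−k_d t) = k_a D. Substituting D(t) from the Streeter–Phelps equation and solving for t gives
t_c = ln[(k_a/k_d)(1 − D₀(k_a−k_d)/(k_d L₀))] / (k_a−k_d).
Here k_a−k_d = 1.295 d⁻¹ and 1 − D₀(k_a−k_d)/(k_d L₀) = 1 − 1.50×1.295/(0.145×17.8) = 0.2474, so
t_c = ln(9.931 × 0.2474) / 1.295 = 0.8989 / 1.295 = 0.6941 d.
D_c = (k_d/k_a) L₀ e^(−k_d t_c) = (0.145/1.44) × 17.8 × e^(−0.145×0.6941) = 0.1007 × 17.8 × 0.9043 = 1.621 mg/L.
Minimum DO = C_s − D_c = 10.4 − 1.621 = 8.779 mg/L.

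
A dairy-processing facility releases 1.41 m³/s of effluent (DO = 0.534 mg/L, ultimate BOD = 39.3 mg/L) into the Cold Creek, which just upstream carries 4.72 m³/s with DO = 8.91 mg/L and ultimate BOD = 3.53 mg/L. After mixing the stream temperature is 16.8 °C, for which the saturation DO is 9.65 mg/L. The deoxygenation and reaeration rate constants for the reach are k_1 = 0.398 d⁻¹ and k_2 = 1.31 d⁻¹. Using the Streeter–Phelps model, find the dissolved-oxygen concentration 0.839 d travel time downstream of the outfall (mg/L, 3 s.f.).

Mixed DO = (4.72×8.91 + 1.41×0.534)/(4.72+1.41) = 42.81/6.130 = 6.983 mg/L.
Mixed L₀ = (4.72×3.53 + 1.41×39.3)/(6.130) = 72.07/6.130 = 11.76 mg/L.
Initial deficit D₀ = C_s − DO₀ = 9.65 − 6.983 = 2.667 mg/L.
D(0.839) = [0.398×11.76/(1.31−0.398)](e^(−0.398×0.839) − e^(−1.31×0.839)) + 2.667 e^(−1.31×0.839)
= 5.131 × (0.7161 − 0.3332) + 2.667 × 0.3332 = 2.853 mg/L.
DO = 9.65 − 2.853 = 6.797 mg/L.

DO ≈ 6.80 mg/L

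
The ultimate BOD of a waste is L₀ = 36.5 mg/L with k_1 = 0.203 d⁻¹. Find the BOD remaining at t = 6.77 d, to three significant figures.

L_t = L₀ e^(−k_1 t) = 36.5 × e^(−0.203×6.77) = 36.5 × 0.2530 = 9.235 mg/L.

L ≈ 9.24 mg/L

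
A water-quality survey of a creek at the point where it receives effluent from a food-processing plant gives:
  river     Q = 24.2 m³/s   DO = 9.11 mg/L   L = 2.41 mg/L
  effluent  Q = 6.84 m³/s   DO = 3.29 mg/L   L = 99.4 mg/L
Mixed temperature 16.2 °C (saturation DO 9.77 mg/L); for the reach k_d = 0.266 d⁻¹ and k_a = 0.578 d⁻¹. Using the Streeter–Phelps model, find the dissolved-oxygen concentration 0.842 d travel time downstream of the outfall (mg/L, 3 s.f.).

DO ≈ 4.83 mg/L

Mixed DO = (24.2×9.11 + 6.84×3.29)/(24.2+6.84) = 243.0/31.04 = 7.827 mg/L.
Mixed L₀ = (24.2×2.41 + 6.84×99.4)/(31.04) = 738.2/31.04 = 23.78 mg/L.
Initial deficit D₀ = C_s − DO₀ = 9.77 − 7.827 = 1.942 mg/L.
D(0.842) = [0.266×23.78/(0.578−0.266)](e^(−0.266×0.842) − e^(−0.578×0.842)) + 1.942 e^(−0.578×0.842)
= 20.28 × (0.7993 − 0.6147) + 1.942 × 0.6147 = 4.938 mg/L.
DO = 9.77 − 4.938 = 4.832 mg/L.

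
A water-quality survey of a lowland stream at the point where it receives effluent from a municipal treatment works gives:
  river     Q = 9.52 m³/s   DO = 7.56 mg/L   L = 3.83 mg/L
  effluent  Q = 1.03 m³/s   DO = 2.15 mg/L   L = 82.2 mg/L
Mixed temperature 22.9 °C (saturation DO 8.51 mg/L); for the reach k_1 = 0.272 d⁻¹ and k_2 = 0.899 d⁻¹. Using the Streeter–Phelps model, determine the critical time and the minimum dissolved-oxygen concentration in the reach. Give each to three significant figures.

Mixed DO = (9.52×7.56 + 1.03×2.15)/(9.52+1.03) = 74.19/10.55 = 7.032 mg/L.
Mixed L₀ = (9.52×3.83 + 1.03×82.2)/(10.55) = 121.1/10.55 = 11.48 mg/L.
Initial deficit D₀ = C_s − DO₀ = 8.51 − 7.032 = 1.478 mg/L.
t_c = (1/0.6270) ln[(0.899/0.272)(1 − 1.478×0.6270/(0.272×11.48))] = 1.595 × ln(2.324) = 1.345 d.
D_c = (0.272/0.899) × 11.48 × e^(−0.272×1.345) = 0.3026 × 11.48 × 0.6936 = 2.409 mg/L.
Minimum DO = 8.51 − 2.409 = 6.101 mg/L.

t_c ≈ 1.35 d; minimum DO ≈ 6.10 mg/L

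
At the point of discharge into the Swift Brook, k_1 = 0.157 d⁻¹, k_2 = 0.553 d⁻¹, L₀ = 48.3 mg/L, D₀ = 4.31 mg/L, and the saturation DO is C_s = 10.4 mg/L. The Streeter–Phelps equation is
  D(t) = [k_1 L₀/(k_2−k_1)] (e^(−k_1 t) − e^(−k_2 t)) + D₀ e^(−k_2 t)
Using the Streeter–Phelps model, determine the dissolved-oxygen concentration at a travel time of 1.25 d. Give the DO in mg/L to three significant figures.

k_1 L₀/(k_2−k_1) = 0.157×48.3/(0.553−0.157) = 7.583/0.3960 = 19.15 mg/L.
e^(−k_1 t) = e^(−0.157×1.250) = 0.8218; e^(−k_2 t) = e^(−0.553×1.250) = 0.5009.
D = 19.15 × (0.8218 − 0.5009) + 4.31 × 0.5009 = 6.144 + 2.159 = 8.303 mg/L.
DO = C_s − D = 10.4 − 8.303 = 2.097 mg/L.

DO ≈ 2.10 mg/L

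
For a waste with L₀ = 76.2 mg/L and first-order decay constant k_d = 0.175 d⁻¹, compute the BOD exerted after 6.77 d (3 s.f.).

y_t = L₀(1 − e^(−k_d t)) = 76.2 × (1 − e^(−0.175×6.77))
= 76.2 × (1 − 0.3058) = 76.2 × 0.6942 = 52.90 mg/L.

y ≈ 52.9 mg/L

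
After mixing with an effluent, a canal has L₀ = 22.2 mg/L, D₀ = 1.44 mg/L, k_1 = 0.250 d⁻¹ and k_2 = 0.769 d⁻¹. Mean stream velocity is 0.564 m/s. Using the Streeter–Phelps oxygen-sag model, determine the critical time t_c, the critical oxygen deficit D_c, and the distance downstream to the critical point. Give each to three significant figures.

t_c ≈ 1.89 d; D_c ≈ 4.50 mg/L; x_c ≈ 91.9 km

At the critical point dD/dt = 0, so k_1 L₀ e^(−k_1 t) = k_2 D. Substituting D(t) from the Streeter–Phelps equation and solving for t gives
t_c = ln[(k_2/k_1)(1 − D₀(k_2−k_1)/(k_1 L₀))] / (k_2−k_1).
Here k_2−k_1 = 0.5190 d⁻¹ and 1 − D₀(k_2−k_1)/(k_1 L₀) = 1 − 1.44×0.5190/(0.250×22.2) = 0.8653, so
t_c = ln(3.076 × 0.8653) / 0.5190 = 0.9790 / 0.5190 = 1.886 d.
L(t_c) = L₀ e^(−k_1 t_c) = 22.2 × 0.6240 = 13.85 mg/L, and at the critical point k_2 D_c = k_1 L, so D_c = (0.250/0.769) × 13.85 = 4.504 mg/L.
x_c = v t_c = 0.564 m/s × 1.886 d × 86400 s/d = 91920 m ≈ 91.9 km.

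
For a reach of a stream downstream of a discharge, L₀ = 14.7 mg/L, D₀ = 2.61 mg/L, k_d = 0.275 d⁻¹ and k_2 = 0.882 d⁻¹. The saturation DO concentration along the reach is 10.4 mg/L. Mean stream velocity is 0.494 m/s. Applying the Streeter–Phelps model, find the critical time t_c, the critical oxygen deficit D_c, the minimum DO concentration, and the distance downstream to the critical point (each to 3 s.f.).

t_c ≈ 1.10 d; D_c ≈ 3.39 mg/L; min DO ≈ 7.01 mg/L; x_c ≈ 47.0 km

At the critical point dD/dt = 0, so k_d L₀ e^(−k_d t) = k_2 D. Substituting D(t) from the Streeter–Phelps equation and solving for t gives
t_c = ln[(k_2/k_d)(1 − D₀(k_2−k_d)/(k_d L₀))] / (k_2−k_d).
Here k_2−k_d = 0.6070 d⁻¹ and 1 − D₀(k_2−k_d)/(k_d L₀) = 1 − 2.61×0.6070/(0.275×14.7) = 0.6081, so
t_c = ln(3.207 × 0.6081) / 0.6070 = 0.6680 / 0.6070 = 1.100 d.
D_c = (k_d/k_2) L₀ e^(−k_d t_c) = (0.275/0.882) × 14.7 × e^(−0.275×1.100) = 0.3118 × 14.7 × 0.7389 = 3.386 mg/L.
Minimum DO = C_s − D_c = 10.4 − 3.386 = 7.014 mg/L.
x_c = v t_c = 0.494 m/s × 1.100 d × 86400 s/d = 46970 m ≈ 47.0 km.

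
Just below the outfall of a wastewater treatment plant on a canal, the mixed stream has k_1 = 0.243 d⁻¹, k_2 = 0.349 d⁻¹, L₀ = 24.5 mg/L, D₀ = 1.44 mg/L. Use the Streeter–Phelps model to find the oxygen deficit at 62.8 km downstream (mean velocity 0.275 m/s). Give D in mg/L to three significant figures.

Travel time t = x/v = 62.8 km / (0.275 m/s) = 62800 m / 0.275 m/s = 228400 s = 2.643 d.
k_1 L₀/(k_2−k_1) = 0.243×24.5/(0.349−0.243) = 5.954/0.1060 = 56.17 mg/L.
e^(−k_1 t) = e^(−0.243×2.643) = 0.5261; e^(−k_2 t) = e^(−0.349×2.643) = 0.3975.
D = 56.17 × (0.5261 − 0.3975) + 1.44 × 0.3975 = 7.220 + 0.5725 = 7.792 mg/L.

D ≈ 7.79 mg/L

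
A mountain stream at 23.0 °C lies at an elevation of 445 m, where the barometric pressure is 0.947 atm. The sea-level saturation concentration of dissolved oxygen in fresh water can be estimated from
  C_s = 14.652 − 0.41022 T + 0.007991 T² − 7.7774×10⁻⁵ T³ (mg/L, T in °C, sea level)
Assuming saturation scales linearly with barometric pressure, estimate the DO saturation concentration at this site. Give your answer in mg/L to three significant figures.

C_s ≈ 8.05 mg/L

At sea level: C_s = 14.652 − 0.41022×23.0 + 0.007991×23.0² − 7.7774×10⁻⁵×23.0³ = 8.498 mg/L.
Pressure correction: C_s' = 8.498 × 0.947 = 8.048 mg/L.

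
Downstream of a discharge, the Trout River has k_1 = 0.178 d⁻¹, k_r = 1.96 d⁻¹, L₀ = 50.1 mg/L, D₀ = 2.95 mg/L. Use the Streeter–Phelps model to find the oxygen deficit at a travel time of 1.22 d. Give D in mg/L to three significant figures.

k_1 L₀/(k_r−k_1) = 0.178×50.1/(1.96−0.178) = 8.918/1.782 = 5.004 mg/L.
e^(−k_1 t) = e^(−0.178×1.220) = 0.8048; e^(−k_r t) = e^(−1.96×1.220) = 0.09152.
D = 5.004 × (0.8048 − 0.09152) + 2.95 × 0.09152 = 3.570 + 0.2700 = 3.840 mg/L.

D ≈ 3.84 mg/L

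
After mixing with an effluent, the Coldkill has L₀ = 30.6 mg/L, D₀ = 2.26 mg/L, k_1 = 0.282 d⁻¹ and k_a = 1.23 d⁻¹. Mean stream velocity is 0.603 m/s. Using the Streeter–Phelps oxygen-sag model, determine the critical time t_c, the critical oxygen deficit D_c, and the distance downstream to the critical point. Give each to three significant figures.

t_c ≈ 1.25 d; D_c ≈ 4.93 mg/L; x_c ≈ 65.3 km

t_c = [1/(k_a−k_1)] ln[(k_a/k_1)(1 − D₀(k_a−k_1)/(k_1 L₀))]
= [1/(1.23−0.282)] ln[(1.23/0.282)(1 − 2.26×0.9480/(0.282×30.6))]
= (1/0.9480) ln[4.362 × 0.7517] = 1.055 × ln(3.279) = 1.055 × 1.187 = 1.253 d.
D_c = (k_1/k_a) L₀ e^(−k_1 t_c) = (0.282/1.23) × 30.6 × e^(−0.282×1.253) = 0.2293 × 30.6 × 0.7024 = 4.928 mg/L.
x_c = v t_c = 0.603 m/s × 1.253 d × 86400 s/d = 65260 m ≈ 65.3 km.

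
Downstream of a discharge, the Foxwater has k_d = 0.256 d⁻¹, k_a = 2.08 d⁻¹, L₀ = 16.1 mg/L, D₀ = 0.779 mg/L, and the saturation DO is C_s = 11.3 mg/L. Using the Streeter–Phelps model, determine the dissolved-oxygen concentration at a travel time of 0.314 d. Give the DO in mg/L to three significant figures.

k_d L₀/(k_a−k_d) = 0.256×16.1/(2.08−0.256) = 4.122/1.824 = 2.260 mg/L.
e^(−k_d t) = e^(−0.256×0.3140) = 0.9228; e^(−k_a t) = e^(−2.08×0.3140) = 0.5204.
D = 2.260 × (0.9228 − 0.5204) + 0.779 × 0.5204 = 0.9092 + 0.4054 = 1.315 mg/L.
DO = C_s − D = 11.3 − 1.315 = 9.985 mg/L.

DO ≈ 9.99 mg/L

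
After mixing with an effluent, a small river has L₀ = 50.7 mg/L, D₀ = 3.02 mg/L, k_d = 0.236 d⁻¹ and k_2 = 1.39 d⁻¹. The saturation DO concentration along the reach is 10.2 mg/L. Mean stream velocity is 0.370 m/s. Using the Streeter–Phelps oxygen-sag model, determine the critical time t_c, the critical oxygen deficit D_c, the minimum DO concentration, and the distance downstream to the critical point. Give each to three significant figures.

t_c ≈ 1.24 d; D_c ≈ 6.43 mg/L; min DO ≈ 3.77 mg/L; x_c ≈ 39.6 km

At the critical point dD/dt = 0, so k_d L₀ e^(−k_d t) = k_2 D. Substituting D(t) from the Streeter–Phelps equation and solving for t gives
t_c = ln[(k_2/k_d)(1 − D₀(k_2−k_d)/(k_d L₀))] / (k_2−k_d).
Here k_2−k_d = 1.154 d⁻¹ and 1 − D₀(k_2−k_d)/(k_d L₀) = 1 − 3.02×1.154/(0.236×50.7) = 0.7087, so
t_c = ln(5.890 × 0.7087) / 1.154 = 1.429 / 1.154 = 1.238 d.
D_c = (k_d/k_2) L₀ e^(−k_d t_c) = (0.236/1.39) × 50.7 × e^(−0.236×1.238) = 0.1698 × 50.7 × 0.7466 = 6.427 mg/L.
Minimum DO = C_s − D_c = 10.2 − 6.427 = 3.773 mg/L.
x_c = v t_c = 0.370 m/s × 1.238 d × 86400 s/d = 39580 m ≈ 39.6 km.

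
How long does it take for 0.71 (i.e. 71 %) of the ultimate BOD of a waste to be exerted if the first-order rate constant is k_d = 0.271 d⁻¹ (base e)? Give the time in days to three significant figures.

t ≈ 4.57 d

y/L₀ = 1 − e^(−k_d t) = 0.71 ⇒ e^(−k_d t) = 0.290
t = −ln(0.290) / 0.271 = 1.238 / 0.271 = 4.568 d.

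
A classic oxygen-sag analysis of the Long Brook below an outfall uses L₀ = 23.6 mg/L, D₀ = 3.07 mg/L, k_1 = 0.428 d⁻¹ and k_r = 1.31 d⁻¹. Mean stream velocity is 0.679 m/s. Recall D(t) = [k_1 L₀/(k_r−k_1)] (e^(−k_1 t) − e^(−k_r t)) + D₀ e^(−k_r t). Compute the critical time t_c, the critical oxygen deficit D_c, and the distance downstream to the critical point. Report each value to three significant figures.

t_c ≈ 0.914 d; D_c ≈ 5.21 mg/L; x_c ≈ 53.6 km

t_c = [1/(k_r−k_1)] ln[(k_r/k_1)(1 − D₀(k_r−k_1)/(k_1 L₀))]
= [1/(1.31−0.428)] ln[(1.31/0.428)(1 − 3.07×0.8820/(0.428×23.6))]
= (1/0.8820) ln[3.061 × 0.7319] = 1.134 × ln(2.240) = 1.134 × 0.8066 = 0.9145 d.
L(t_c) = L₀ e^(−k_1 t_c) = 23.6 × 0.6761 = 15.96 mg/L, and at the critical point k_r D_c = k_1 L, so D_c = (0.428/1.31) × 15.96 = 5.213 mg/L.
x_c = v t_c = 0.679 m/s × 0.9145 d × 86400 s/d = 53650 m ≈ 53.6 km.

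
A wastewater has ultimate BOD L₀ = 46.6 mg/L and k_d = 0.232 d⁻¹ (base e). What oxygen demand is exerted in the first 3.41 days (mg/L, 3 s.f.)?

y_t = L₀(1 − e^(−k_d t)) = 46.6 × (1 − e^(−0.232×3.41))
= 46.6 × (1 − 0.4533) = 46.6 × 0.5467 = 25.47 mg/L.

y ≈ 25.5 mg/L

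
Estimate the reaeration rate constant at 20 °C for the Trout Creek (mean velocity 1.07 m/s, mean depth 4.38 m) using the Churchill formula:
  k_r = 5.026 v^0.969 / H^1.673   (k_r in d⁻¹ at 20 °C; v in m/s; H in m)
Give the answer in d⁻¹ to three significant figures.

k_r ≈ 0.453 d⁻¹

k_r = 5.026 × 1.07^0.969 / 4.38^1.673 = 5.026 × 1.068 / 11.84 = 0.4534 d⁻¹.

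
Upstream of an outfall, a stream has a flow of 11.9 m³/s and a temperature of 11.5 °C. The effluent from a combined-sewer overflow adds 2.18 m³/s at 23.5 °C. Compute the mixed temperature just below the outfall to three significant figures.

13.4 °C

Flow-weighted mixing: C = (Q_r C_r + Q_w C_w)/(Q_r + Q_w)
= (11.9×11.5 + 2.18×23.5)/(11.9 + 2.18) = 188.1/14.08 = 13.36 °C.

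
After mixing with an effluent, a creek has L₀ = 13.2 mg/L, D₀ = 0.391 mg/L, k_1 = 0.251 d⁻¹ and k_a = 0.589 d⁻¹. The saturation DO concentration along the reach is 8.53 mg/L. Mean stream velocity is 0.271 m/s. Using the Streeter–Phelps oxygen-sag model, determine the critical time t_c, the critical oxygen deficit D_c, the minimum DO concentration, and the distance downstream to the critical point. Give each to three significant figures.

t_c ≈ 2.40 d; D_c ≈ 3.08 mg/L; min DO ≈ 5.45 mg/L; x_c ≈ 56.3 km

At the critical point dD/dt = 0, so k_1 L₀ e^(−k_1 t) = k_a D. Substituting D(t) from the Streeter–Phelps equation and solving for t gives
t_c = ln[(k_a/k_1)(1 − D₀(k_a−k_1)/(k_1 L₀))] / (k_a−k_1).
Here k_a−k_1 = 0.3380 d⁻¹ and 1 − D₀(k_a−k_1)/(k_1 L₀) = 1 − 0.391×0.3380/(0.251×13.2) = 0.9601, so
t_c = ln(2.347 × 0.9601) / 0.3380 = 0.8123 / 0.3380 = 2.403 d.
L(t_c) = L₀ e^(−k_1 t_c) = 13.2 × 0.5471 = 7.221 mg/L, and at the critical point k_a D_c = k_1 L, so D_c = (0.251/0.589) × 7.221 = 3.077 mg/L.
Minimum DO = C_s − D_c = 8.53 − 3.077 = 5.453 mg/L.
x_c = v t_c = 0.271 m/s × 2.403 d × 86400 s/d = 56270 m ≈ 56.3 km.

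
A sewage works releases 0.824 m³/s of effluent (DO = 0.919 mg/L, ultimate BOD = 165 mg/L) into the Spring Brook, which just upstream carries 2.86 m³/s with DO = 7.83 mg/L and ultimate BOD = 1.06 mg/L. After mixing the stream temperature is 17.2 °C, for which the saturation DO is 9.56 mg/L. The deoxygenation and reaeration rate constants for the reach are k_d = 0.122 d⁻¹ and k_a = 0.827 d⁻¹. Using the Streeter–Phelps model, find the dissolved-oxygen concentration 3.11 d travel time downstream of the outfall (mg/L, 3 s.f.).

Mixed DO = (2.86×7.83 + 0.824×0.919)/(2.86+0.824) = 23.15/3.684 = 6.284 mg/L.
Mixed L₀ = (2.86×1.06 + 0.824×165)/(3.684) = 139.0/3.684 = 37.73 mg/L.
Initial deficit D₀ = C_s − DO₀ = 9.56 − 6.284 = 3.276 mg/L.
D(3.11) = [0.122×37.73/(0.827−0.122)](e^(−0.122×3.11) − e^(−0.827×3.11)) + 3.276 e^(−0.827×3.11)
= 6.529 × (0.6843 − 0.07638) + 3.276 × 0.07638 = 4.219 mg/L.
DO = 9.56 − 4.219 = 5.341 mg/L.

DO ≈ 5.34 mg/L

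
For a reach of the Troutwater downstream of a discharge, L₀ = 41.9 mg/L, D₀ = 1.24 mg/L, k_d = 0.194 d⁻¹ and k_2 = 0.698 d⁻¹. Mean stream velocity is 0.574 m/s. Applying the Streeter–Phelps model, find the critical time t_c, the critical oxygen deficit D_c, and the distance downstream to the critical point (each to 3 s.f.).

At the critical point dD/dt = 0, so k_d L₀ e^(−k_d t) = k_2 D. Substituting D(t) from the Streeter–Phelps equation and solving for t gives
t_c = ln[(k_2/k_d)(1 − D₀(k_2−k_d)/(k_d L₀))] / (k_2−k_d).
Here k_2−k_d = 0.5040 d⁻¹ and 1 − D₀(k_2−k_d)/(k_d L₀) = 1 − 1.24×0.5040/(0.194×41.9) = 0.9231, so
t_c = ln(3.598 × 0.9231) / 0.5040 = 1.200 / 0.5040 = 2.382 d.
L(t_c) = L₀ e^(−k_d t_c) = 41.9 × 0.6300 = 26.40 mg/L, and at the critical point k_2 D_c = k_d L, so D_c = (0.194/0.698) × 26.40 = 7.337 mg/L.
x_c = v t_c = 0.574 m/s × 2.382 d × 86400 s/d = 118100 m ≈ 118 km.

t_c ≈ 2.38 d; D_c ≈ 7.34 mg/L; x_c ≈ 118 km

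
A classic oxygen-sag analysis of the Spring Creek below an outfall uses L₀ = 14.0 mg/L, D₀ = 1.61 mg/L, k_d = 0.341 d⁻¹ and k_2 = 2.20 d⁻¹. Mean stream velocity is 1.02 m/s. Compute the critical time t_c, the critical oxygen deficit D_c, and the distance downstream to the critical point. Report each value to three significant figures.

t_c ≈ 0.472 d; D_c ≈ 1.85 mg/L; x_c ≈ 41.6 km

t_c = [1/(k_2−k_d)] ln[(k_2/k_d)(1 − D₀(k_2−k_d)/(k_d L₀))]
= [1/(2.20−0.341)] ln[(2.20/0.341)(1 − 1.61×1.859/(0.341×14.0))]
= (1/1.859) ln[6.452 × 0.3731] = 0.5379 × ln(2.407) = 0.5379 × 0.8783 = 0.4725 d.
D_c = (k_d/k_2) L₀ e^(−k_d t_c) = (0.341/2.20) × 14.0 × e^(−0.341×0.4725) = 0.1550 × 14.0 × 0.8512 = 1.847 mg/L.
x_c = v t_c = 1.02 m/s × 0.4725 d × 86400 s/d = 41640 m ≈ 41.6 km.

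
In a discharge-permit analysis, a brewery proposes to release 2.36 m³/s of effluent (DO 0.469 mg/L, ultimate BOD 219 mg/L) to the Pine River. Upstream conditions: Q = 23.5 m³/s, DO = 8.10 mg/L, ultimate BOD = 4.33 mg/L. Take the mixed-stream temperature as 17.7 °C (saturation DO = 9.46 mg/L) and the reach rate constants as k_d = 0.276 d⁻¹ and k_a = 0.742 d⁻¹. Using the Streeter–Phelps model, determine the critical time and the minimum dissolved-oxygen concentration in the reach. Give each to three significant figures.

Mixed DO = (23.5×8.10 + 2.36×0.469)/(23.5+2.36) = 191.5/25.86 = 7.404 mg/L.
Mixed L₀ = (23.5×4.33 + 2.36×219)/(25.86) = 618.6/25.86 = 23.92 mg/L.
Initial deficit D₀ = C_s − DO₀ = 9.46 − 7.404 = 2.056 mg/L.
t_c = (1/0.4660) ln[(0.742/0.276)(1 − 2.056×0.4660/(0.276×23.92))] = 2.146 × ln(2.298) = 1.786 d.
D_c = (0.276/0.742) × 23.92 × e^(−0.276×1.786) = 0.3720 × 23.92 × 0.6109 = 5.436 mg/L.
Minimum DO = 9.46 − 5.436 = 4.024 mg/L.

t_c ≈ 1.79 d; minimum DO ≈ 4.02 mg/L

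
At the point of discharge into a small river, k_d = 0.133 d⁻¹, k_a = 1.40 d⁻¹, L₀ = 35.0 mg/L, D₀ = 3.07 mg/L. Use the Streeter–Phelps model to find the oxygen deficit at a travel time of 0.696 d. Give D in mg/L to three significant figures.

k_d L₀/(k_a−k_d) = 0.133×35.0/(1.40−0.133) = 4.655/1.267 = 3.674 mg/L.
e^(−k_d t) = e^(−0.133×0.6960) = 0.9116; e^(−k_a t) = e^(−1.40×0.6960) = 0.3774.
D = 3.674 × (0.9116 − 0.3774) + 3.07 × 0.3774 = 1.963 + 1.159 = 3.121 mg/L.

D ≈ 3.12 mg/L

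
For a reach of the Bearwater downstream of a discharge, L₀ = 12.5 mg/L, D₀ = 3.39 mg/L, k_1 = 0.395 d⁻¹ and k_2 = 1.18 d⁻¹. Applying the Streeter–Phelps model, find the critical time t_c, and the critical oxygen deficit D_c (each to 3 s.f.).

At the critical point dD/dt = 0, so k_1 L₀ e^(−k_1 t) = k_2 D. Substituting D(t) from the Streeter–Phelps equation and solving for t gives
t_c = ln[(k_2/k_1)(1 − D₀(k_2−k_1)/(k_1 L₀))] / (k_2−k_1).
Here k_2−k_1 = 0.7850 d⁻¹ and 1 − D₀(k_2−k_1)/(k_1 L₀) = 1 − 3.39×0.7850/(0.395×12.5) = 0.4610, so
t_c = ln(2.987 × 0.4610) / 0.7850 = 0.3201 / 0.7850 = 0.4078 d.
D_c = (k_1/k_2) L₀ e^(−k_1 t_c) = (0.395/1.18) × 12.5 × e^(−0.395×0.4078) = 0.3347 × 12.5 × 0.8512 = 3.562 mg/L.

t_c ≈ 0.408 d; D_c ≈ 3.56 mg/L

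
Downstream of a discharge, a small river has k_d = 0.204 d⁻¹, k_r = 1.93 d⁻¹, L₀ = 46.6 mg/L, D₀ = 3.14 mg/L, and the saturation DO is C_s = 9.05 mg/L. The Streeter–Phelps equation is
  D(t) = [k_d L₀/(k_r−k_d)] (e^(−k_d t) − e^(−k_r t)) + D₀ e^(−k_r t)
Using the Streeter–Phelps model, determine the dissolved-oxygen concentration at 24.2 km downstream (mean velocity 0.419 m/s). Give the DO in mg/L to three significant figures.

DO ≈ 4.90 mg/L

Travel time t = x/v = 24.2 km / (0.419 m/s) = 24200 m / 0.419 m/s = 57760 s = 0.6685 d.
k_d L₀/(k_r−k_d) = 0.204×46.6/(1.93−0.204) = 9.506/1.726 = 5.508 mg/L.
e^(−k_d t) = e^(−0.204×0.6685) = 0.8725; e^(−k_r t) = e^(−1.93×0.6685) = 0.2752.
D = 5.508 × (0.8725 − 0.2752) + 3.14 × 0.2752 = 3.290 + 0.8642 = 4.154 mg/L.
DO = C_s − D = 9.05 − 4.154 = 4.896 mg/L.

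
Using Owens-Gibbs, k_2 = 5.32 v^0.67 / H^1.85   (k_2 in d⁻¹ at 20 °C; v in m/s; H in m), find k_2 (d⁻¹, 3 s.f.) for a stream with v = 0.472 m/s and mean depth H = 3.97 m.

k_2 = 5.32 × 0.472^0.67 / 3.97^1.85 = 5.32 × 0.6047 / 12.82 = 0.2510 d⁻¹.

k_2 ≈ 0.251 d⁻¹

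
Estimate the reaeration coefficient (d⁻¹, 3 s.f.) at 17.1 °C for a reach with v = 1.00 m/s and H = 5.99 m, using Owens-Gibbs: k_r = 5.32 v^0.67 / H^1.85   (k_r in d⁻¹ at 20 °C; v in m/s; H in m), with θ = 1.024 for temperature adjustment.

k_r(20) = 5.32 × 1.00^0.67 / 5.99^1.85 = 5.32 × 1.000 / 27.43 = 0.1939 d⁻¹.
k_r(17.1) = 0.1939 × 1.024^(17.1−20) = 0.1939 × 0.9335 = 0.1811 d⁻¹.

k_r ≈ 0.181 d⁻¹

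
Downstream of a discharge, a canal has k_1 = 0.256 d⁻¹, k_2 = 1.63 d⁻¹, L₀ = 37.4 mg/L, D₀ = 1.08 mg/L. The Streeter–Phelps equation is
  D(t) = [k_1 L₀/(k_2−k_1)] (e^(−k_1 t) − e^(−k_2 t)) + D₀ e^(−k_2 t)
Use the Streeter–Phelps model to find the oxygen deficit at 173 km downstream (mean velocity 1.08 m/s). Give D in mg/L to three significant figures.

D ≈ 4.05 mg/L

Travel time t = x/v = 173 km / (1.08 m/s) = 173000 m / 1.08 m/s = 160200 s = 1.854 d.
k_1 L₀/(k_2−k_1) = 0.256×37.4/(1.63−0.256) = 9.574/1.374 = 6.968 mg/L.
e^(−k_1 t) = e^(−0.256×1.854) = 0.6221; e^(−k_2 t) = e^(−1.63×1.854) = 0.04870.
D = 6.968 × (0.6221 − 0.04870) + 1.08 × 0.04870 = 3.996 + 0.05260 = 4.048 mg/L.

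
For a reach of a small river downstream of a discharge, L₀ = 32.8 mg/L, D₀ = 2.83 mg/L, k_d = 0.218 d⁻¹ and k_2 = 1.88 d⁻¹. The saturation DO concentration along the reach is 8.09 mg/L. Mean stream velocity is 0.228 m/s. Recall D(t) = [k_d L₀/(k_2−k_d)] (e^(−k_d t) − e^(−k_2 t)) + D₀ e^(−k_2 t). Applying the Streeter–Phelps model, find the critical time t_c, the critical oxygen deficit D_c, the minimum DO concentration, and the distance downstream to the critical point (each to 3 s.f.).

t_c ≈ 0.651 d; D_c ≈ 3.30 mg/L; min DO ≈ 4.79 mg/L; x_c ≈ 12.8 km

At the critical point dD/dt = 0, so k_d L₀ e^(−k_d t) = k_2 D. Substituting D(t) from the Streeter–Phelps equation and solving for t gives
t_c = ln[(k_2/k_d)(1 − D₀(k_2−k_d)/(k_d L₀))] / (k_2−k_d).
Here k_2−k_d = 1.662 d⁻¹ and 1 − D₀(k_2−k_d)/(k_d L₀) = 1 − 2.83×1.662/(0.218×32.8) = 0.3422, so
t_c = ln(8.624 × 0.3422) / 1.662 = 1.082 / 1.662 = 0.6511 d.
L(t_c) = L₀ e^(−k_d t_c) = 32.8 × 0.8677 = 28.46 mg/L, and at the critical point k_2 D_c = k_d L, so D_c = (0.218/1.88) × 28.46 = 3.300 mg/L.
Minimum DO = C_s − D_c = 8.09 − 3.300 = 4.790 mg/L.
x_c = v t_c = 0.228 m/s × 0.6511 d × 86400 s/d = 12830 m ≈ 12.8 km.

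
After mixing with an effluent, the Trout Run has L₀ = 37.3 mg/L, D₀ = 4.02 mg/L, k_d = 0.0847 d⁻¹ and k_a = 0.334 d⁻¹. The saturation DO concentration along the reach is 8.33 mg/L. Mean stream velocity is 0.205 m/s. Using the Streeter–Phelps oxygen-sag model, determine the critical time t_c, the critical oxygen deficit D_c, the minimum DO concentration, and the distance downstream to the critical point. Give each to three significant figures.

At the critical point dD/dt = 0, so k_d L₀ e^(−k_d t) = k_a D. Substituting D(t) from the Streeter–Phelps equation and solving for t gives
t_c = ln[(k_a/k_d)(1 − D₀(k_a−k_d)/(k_d L₀))] / (k_a−k_d).
Here k_a−k_d = 0.2493 d⁻¹ and 1 − D₀(k_a−k_d)/(k_d L₀) = 1 − 4.02×0.2493/(0.0847×37.3) = 0.6828, so
t_c = ln(3.943 × 0.6828) / 0.2493 = 0.9904 / 0.2493 = 3.973 d.
L(t_c) = L₀ e^(−k_d t_c) = 37.3 × 0.7143 = 26.64 mg/L, and at the critical point k_a D_c = k_d L, so D_c = (0.0847/0.334) × 26.64 = 6.756 mg/L.
Minimum DO = C_s − D_c = 8.33 − 6.756 = 1.574 mg/L.
x_c = v t_c = 0.205 m/s × 3.973 d × 86400 s/d = 70370 m ≈ 70.4 km.

t_c ≈ 3.97 d; D_c ≈ 6.76 mg/L; min DO ≈ 1.57 mg/L; x_c ≈ 70.4 km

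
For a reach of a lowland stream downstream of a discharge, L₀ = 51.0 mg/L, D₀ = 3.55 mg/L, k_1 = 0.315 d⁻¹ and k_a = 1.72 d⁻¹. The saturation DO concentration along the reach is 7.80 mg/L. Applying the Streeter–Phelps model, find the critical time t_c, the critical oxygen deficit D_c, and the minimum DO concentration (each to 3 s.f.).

t_c ≈ 0.944 d; D_c ≈ 6.94 mg/L; min DO ≈ 0.862 mg/L

t_c = [1/(k_a−k_1)] ln[(k_a/k_1)(1 − D₀(k_a−k_1)/(k_1 L₀))]
= [1/(1.72−0.315)] ln[(1.72/0.315)(1 − 3.55×1.405/(0.315×51.0))]
= (1/1.405) ln[5.460 × 0.6895] = 0.7117 × ln(3.765) = 0.7117 × 1.326 = 0.9436 d.
D_c = (k_1/k_a) L₀ e^(−k_1 t_c) = (0.315/1.72) × 51.0 × e^(−0.315×0.9436) = 0.1831 × 51.0 × 0.7429 = 6.938 mg/L.
Minimum DO = C_s − D_c = 7.80 − 6.938 = 0.8615 mg/L.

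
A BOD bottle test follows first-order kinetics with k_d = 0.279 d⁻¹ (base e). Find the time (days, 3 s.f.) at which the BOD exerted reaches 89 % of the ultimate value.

y/L₀ = 1 − e^(−k_d t) = 0.89 ⇒ e^(−k_d t) = 0.110
t = −ln(0.110) / 0.279 = 2.207 / 0.279 = 7.911 d.

t ≈ 7.91 d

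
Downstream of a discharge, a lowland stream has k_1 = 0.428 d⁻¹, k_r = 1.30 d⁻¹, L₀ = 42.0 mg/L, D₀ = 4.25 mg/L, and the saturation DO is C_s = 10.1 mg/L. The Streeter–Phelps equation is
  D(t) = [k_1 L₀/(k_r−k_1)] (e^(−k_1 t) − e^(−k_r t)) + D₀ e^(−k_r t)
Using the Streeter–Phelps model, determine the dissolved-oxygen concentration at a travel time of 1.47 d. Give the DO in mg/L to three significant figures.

DO ≈ 1.53 mg/L

k_1 L₀/(k_r−k_1) = 0.428×42.0/(1.30−0.428) = 17.98/0.8720 = 20.61 mg/L.
e^(−k_1 t) = e^(−0.428×1.470) = 0.5330; e^(−k_r t) = e^(−1.30×1.470) = 0.1479.
D = 20.61 × (0.5330 − 0.1479) + 4.25 × 0.1479 = 7.939 + 0.6287 = 8.568 mg/L.
DO = C_s − D = 10.1 − 8.568 = 1.532 mg/L.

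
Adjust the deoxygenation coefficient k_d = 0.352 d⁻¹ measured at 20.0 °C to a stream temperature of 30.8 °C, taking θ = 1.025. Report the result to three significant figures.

k_d ≈ 0.460 d⁻¹

k_d(T₂) = k_d(T₁) · θ^(T₂−T₁) = 0.352 × 1.025^(30.8−20.0)
= 0.352 × 1.025^10.8 = 0.352 × 1.306 = 0.4596 d⁻¹.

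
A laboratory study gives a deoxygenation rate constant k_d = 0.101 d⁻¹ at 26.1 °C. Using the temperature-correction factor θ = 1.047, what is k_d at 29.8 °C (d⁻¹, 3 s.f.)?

k_d(T₂) = k_d(T₁) · θ^(T₂−T₁) = 0.101 × 1.047^(29.8−26.1)
= 0.101 × 1.047^3.70 = 0.101 × 1.185 = 0.1197 d⁻¹.

k_d ≈ 0.120 d⁻¹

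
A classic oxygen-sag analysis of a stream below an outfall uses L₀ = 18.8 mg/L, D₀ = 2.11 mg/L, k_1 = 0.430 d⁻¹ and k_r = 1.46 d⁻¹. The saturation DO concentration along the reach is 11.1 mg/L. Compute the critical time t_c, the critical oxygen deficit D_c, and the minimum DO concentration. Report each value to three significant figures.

t_c ≈ 0.883 d; D_c ≈ 3.79 mg/L; min DO ≈ 7.31 mg/L

t_c = [1/(k_r−k_1)] ln[(k_r/k_1)(1 − D₀(k_r−k_1)/(k_1 L₀))]
= [1/(1.46−0.430)] ln[(1.46/0.430)(1 − 2.11×1.030/(0.430×18.8))]
= (1/1.030) ln[3.395 × 0.7312] = 0.9709 × ln(2.483) = 0.9709 × 0.9093 = 0.8828 d.
D_c = (k_1/k_r) L₀ e^(−k_1 t_c) = (0.430/1.46) × 18.8 × e^(−0.430×0.8828) = 0.2945 × 18.8 × 0.6841 = 3.788 mg/L.
Minimum DO = C_s − D_c = 11.1 − 3.788 = 7.312 mg/L.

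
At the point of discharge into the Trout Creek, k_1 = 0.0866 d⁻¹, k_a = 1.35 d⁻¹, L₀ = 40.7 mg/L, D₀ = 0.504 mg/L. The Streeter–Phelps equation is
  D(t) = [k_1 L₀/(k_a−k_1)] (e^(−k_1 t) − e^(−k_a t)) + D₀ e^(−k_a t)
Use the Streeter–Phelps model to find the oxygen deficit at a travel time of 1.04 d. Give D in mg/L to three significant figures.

D ≈ 1.99 mg/L

k_1 L₀/(k_a−k_1) = 0.0866×40.7/(1.35−0.0866) = 3.525/1.263 = 2.790 mg/L.
e^(−k_1 t) = e^(−0.0866×1.040) = 0.9139; e^(−k_a t) = e^(−1.35×1.040) = 0.2456.
D = 2.790 × (0.9139 − 0.2456) + 0.504 × 0.2456 = 1.864 + 0.1238 = 1.988 mg/L.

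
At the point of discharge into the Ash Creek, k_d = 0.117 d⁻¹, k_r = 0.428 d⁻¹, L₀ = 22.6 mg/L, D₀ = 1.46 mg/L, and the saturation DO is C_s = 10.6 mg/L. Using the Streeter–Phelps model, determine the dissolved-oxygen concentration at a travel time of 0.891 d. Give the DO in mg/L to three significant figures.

DO ≈ 7.75 mg/L

k_d L₀/(k_r−k_d) = 0.117×22.6/(0.428−0.117) = 2.644/0.3110 = 8.502 mg/L.
e^(−k_d t) = e^(−0.117×0.8910) = 0.9010; e^(−k_r t) = e^(−0.428×0.8910) = 0.6829.
D = 8.502 × (0.9010 − 0.6829) + 1.46 × 0.6829 = 1.854 + 0.9971 = 2.851 mg/L.
DO = C_s − D = 10.6 − 2.851 = 7.749 mg/L.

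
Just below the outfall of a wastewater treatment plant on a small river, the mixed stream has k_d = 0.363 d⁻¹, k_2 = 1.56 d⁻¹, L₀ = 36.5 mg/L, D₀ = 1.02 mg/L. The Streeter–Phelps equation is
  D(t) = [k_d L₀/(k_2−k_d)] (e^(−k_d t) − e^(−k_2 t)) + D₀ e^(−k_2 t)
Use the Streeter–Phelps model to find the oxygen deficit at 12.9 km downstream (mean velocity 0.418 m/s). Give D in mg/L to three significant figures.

Travel time t = x/v = 12.9 km / (0.418 m/s) = 12900 m / 0.418 m/s = 30860 s = 0.3572 d.
k_d L₀/(k_2−k_d) = 0.363×36.5/(1.56−0.363) = 13.25/1.197 = 11.07 mg/L.
e^(−k_d t) = e^(−0.363×0.3572) = 0.8784; e^(−k_2 t) = e^(−1.56×0.3572) = 0.5728.
D = 11.07 × (0.8784 − 0.5728) + 1.02 × 0.5728 = 3.383 + 0.5843 = 3.967 mg/L.

D ≈ 3.97 mg/L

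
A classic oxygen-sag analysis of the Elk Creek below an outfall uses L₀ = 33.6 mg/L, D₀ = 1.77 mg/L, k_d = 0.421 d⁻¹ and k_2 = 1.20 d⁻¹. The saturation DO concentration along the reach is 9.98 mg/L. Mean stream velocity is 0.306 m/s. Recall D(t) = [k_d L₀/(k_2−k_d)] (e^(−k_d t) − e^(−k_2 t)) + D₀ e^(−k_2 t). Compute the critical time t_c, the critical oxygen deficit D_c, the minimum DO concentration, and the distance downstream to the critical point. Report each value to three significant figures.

t_c ≈ 1.21 d; D_c ≈ 7.07 mg/L; min DO ≈ 2.91 mg/L; x_c ≈ 32.1 km

t_c = [1/(k_2−k_d)] ln[(k_2/k_d)(1 − D₀(k_2−k_d)/(k_d L₀))]
= [1/(1.20−0.421)] ln[(1.20/0.421)(1 − 1.77×0.7790/(0.421×33.6))]
= (1/0.7790) ln[2.850 × 0.9025] = 1.284 × ln(2.573) = 1.284 × 0.9449 = 1.213 d.
D_c = (k_d/k_2) L₀ e^(−k_d t_c) = (0.421/1.20) × 33.6 × e^(−0.421×1.213) = 0.3508 × 33.6 × 0.6001 = 7.074 mg/L.
Minimum DO = C_s − D_c = 9.98 − 7.074 = 2.906 mg/L.
x_c = v t_c = 0.306 m/s × 1.213 d × 86400 s/d = 32070 m ≈ 32.1 km.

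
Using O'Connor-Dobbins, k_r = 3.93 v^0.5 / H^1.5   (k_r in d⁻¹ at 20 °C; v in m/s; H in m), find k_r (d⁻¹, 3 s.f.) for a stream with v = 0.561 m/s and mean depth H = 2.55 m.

k_r = 3.93 × 0.561^0.5 / 2.55^1.5 = 3.93 × 0.7490 / 4.072 = 0.7229 d⁻¹.

k_r ≈ 0.723 d⁻¹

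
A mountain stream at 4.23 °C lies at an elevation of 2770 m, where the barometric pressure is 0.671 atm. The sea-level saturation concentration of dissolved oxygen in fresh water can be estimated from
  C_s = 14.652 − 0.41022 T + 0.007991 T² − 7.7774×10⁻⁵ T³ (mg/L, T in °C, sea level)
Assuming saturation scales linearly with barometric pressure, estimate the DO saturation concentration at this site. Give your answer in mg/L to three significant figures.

At sea level: C_s = 14.652 − 0.41022×4.23 + 0.007991×4.23² − 7.7774×10⁻⁵×4.23³ = 13.05 mg/L.
Pressure correction: C_s' = 13.05 × 0.671 = 8.759 mg/L.

C_s ≈ 8.76 mg/L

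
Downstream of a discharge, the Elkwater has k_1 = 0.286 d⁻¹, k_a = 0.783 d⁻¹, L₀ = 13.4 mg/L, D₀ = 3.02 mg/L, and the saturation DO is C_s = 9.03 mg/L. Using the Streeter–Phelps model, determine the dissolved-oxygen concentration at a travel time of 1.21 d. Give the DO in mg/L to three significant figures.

DO ≈ 5.39 mg/L

k_1 L₀/(k_a−k_1) = 0.286×13.4/(0.783−0.286) = 3.832/0.4970 = 7.711 mg/L.
e^(−k_1 t) = e^(−0.286×1.210) = 0.7075; e^(−k_a t) = e^(−0.783×1.210) = 0.3877.
D = 7.711 × (0.7075 − 0.3877) + 3.02 × 0.3877 = 2.465 + 1.171 = 3.636 mg/L.
DO = C_s − D = 9.03 − 3.636 = 5.394 mg/L.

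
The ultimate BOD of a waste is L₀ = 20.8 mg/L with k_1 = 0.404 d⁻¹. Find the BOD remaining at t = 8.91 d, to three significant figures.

L_t = L₀ e^(−k_1 t) = 20.8 × e^(−0.404×8.91) = 20.8 × 0.02733 = 0.5685 mg/L.

L ≈ 0.569 mg/L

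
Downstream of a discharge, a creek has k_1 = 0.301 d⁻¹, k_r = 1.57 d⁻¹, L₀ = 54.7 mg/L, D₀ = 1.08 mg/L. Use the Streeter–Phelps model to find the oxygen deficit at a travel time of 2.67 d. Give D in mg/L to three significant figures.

k_1 L₀/(k_r−k_1) = 0.301×54.7/(1.57−0.301) = 16.46/1.269 = 12.97 mg/L.
e^(−k_1 t) = e^(−0.301×2.670) = 0.4477; e^(−k_r t) = e^(−1.57×2.670) = 0.01512.
D = 12.97 × (0.4477 − 0.01512) + 1.08 × 0.01512 = 5.612 + 0.01633 = 5.629 mg/L.

D ≈ 5.63 mg/L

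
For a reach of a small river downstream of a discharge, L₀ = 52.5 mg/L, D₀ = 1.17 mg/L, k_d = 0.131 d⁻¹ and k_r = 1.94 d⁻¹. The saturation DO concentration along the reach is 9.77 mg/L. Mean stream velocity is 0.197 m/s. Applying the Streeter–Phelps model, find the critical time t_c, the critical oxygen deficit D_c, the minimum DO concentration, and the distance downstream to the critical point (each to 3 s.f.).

t_c ≈ 1.29 d; D_c ≈ 3.00 mg/L; min DO ≈ 6.77 mg/L; x_c ≈ 21.9 km

At the critical point dD/dt = 0, so k_d L₀ e^(−k_d t) = k_r D. Substituting D(t) from the Streeter–Phelps equation and solving for t gives
t_c = ln[(k_r/k_d)(1 − D₀(k_r−k_d)/(k_d L₀))] / (k_r−k_d).
Here k_r−k_d = 1.809 d⁻¹ and 1 − D₀(k_r−k_d)/(k_d L₀) = 1 − 1.17×1.809/(0.131×52.5) = 0.6923, so
t_c = ln(14.81 × 0.6923) / 1.809 = 2.327 / 1.809 = 1.287 d.
D_c = (k_d/k_r) L₀ e^(−k_d t_c) = (0.131/1.94) × 52.5 × e^(−0.131×1.287) = 0.06753 × 52.5 × 0.8449 = 2.995 mg/L.
Minimum DO = C_s − D_c = 9.77 − 2.995 = 6.775 mg/L.
x_c = v t_c = 0.197 m/s × 1.287 d × 86400 s/d = 21900 m ≈ 21.9 km.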